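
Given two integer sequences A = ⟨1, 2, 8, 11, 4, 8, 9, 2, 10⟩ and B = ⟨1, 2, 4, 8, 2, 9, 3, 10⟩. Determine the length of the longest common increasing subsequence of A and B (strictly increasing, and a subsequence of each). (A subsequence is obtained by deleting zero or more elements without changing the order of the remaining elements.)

For each value that appears in both, track the longest common increasing run ending there.
The best achievable length is 6; one witness is 1, 2, 4, 8, 9, 10 (A-positions 1,2,5,6,7,9, B-positions 1,2,3,4,6,8).

6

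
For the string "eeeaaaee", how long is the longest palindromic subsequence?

Using dp[i][j] = 2 + dp[i+1][j−1] if the ends match, else max(dp[i+1][j], dp[i][j−1]):
dp[1][8] = 7. A witness is eeaaaee at positions 1,2,4,5,6,7,8.

7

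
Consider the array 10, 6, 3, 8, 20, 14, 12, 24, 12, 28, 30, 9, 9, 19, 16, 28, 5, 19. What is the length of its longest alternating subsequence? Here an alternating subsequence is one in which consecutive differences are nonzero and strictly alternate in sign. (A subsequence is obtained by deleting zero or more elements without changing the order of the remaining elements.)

Track the best alternating length ending on an up-step vs a down-step at each position: up/down = 1/1, 1/2, 1/2, 3/2, 3/1, 3/4, 3/4, 5/1, 3/6, 7/1, 7/1, 3/8, 3/8, 9/8, 9/10, 11/8, 3/12, 13/12.
The maximum over both is 13; one such subsequence is 10, 6, 20, 14, 24, 12, 28, 9, 19, 16, 28, 5, 19.

13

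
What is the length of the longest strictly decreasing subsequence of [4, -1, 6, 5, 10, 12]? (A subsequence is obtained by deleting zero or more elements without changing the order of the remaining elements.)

One longest decreasing subsequence is 4, -1 (positions 1,2), of length 2; no longer one exists.

2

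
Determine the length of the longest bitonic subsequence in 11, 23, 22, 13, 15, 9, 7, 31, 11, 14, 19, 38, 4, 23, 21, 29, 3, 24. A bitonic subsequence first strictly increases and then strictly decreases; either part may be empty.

8

Let inc[i] be the LIS ending at i and dec[i] the longest strictly decreasing subsequence starting at i. inc = [1, 2, 2, 2, 3, 1, 1, 4, 2, 3, 4, 5, 1, 5, 5, 6, 1, 6], dec = [5, 7, 6, 5, 5, 4, 3, 4, 3, 3, 3, 4, 2, 3, 2, 2, 1, 1].
max_i inc[i]+dec[i]−1 = 8, with one witness 11, 23, 22, 15, 9, 7, 4, 3.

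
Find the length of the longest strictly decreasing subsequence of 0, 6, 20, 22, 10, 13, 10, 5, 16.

4

Let dp[i] be the longest decreasing subsequence ending at position i. Then dp = [1, 1, 1, 1, 2, 2, 3, 4, 2].
The maximum is 4; one witness is 20, 13, 10, 5 at positions 3,6,7,8.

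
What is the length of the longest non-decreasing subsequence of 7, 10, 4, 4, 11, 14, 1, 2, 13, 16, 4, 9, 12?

5

Let dp[i] be the longest non-decreasing subsequence ending at position i. Then dp = [1, 2, 1, 2, 3, 4, 1, 2, 4, 5, 3, 4, 5].
The maximum is 5; one witness is 7, 10, 11, 14, 16 at positions 1,2,5,6,10.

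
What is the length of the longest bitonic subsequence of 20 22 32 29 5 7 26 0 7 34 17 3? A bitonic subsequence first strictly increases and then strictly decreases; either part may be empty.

7

Let inc[i] be the LIS ending at i and dec[i] the longest strictly decreasing subsequence starting at i. inc = [1, 2, 3, 3, 1, 2, 3, 1, 2, 4, 3, 2], dec = [3, 3, 5, 4, 2, 2, 3, 1, 2, 3, 2, 1].
max_i inc[i]+dec[i]−1 = 7, with one witness 20, 22, 32, 29, 26, 17, 3.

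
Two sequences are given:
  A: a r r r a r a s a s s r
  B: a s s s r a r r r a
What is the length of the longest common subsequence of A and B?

6

Backtracking the LCS table gives one alignment: a (A1,B1) → r (A2,B5) → r (A3,B7) → r (A4,B8) → r (A6,B9) → a (A9,B10).
So the longest common subsequence has length 6.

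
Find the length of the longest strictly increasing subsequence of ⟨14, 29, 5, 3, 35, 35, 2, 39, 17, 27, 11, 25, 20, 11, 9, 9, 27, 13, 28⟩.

5

Let dp[i] be the longest increasing subsequence ending at position i. Then dp = [1, 2, 1, 1, 3, 3, 1, 4, 2, 3, 2, 3, 3, 2, 2, 2, 4, 3, 5].
The maximum is 5; one witness is 14, 17, 25, 27, 28 at positions 1,9,12,17,19.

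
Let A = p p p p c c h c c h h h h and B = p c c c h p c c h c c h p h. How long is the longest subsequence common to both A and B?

Backtracking the LCS table gives one alignment: p (A1,B1) → p (A4,B6) → c (A5,B7) → c (A6,B8) → h (A7,B9) → c (A8,B10) → c (A9,B11) → h (A10,B12) → h (A13,B14).
So the longest common subsequence has length 9.

9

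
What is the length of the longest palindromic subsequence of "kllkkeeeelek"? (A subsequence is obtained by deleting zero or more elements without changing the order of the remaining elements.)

8

One longest palindromic subsequence is kleeeelk (positions 1,3,6,7,8,9,10,12); it reads the same forward and backward, and the interval DP gives dp[1][12] = 8.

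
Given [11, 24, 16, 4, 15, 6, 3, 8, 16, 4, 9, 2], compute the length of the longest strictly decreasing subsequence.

6

Scanning left to right, the best length ending at each element is: 11→1, 24→1, 16→2, 4→3, 15→3, 6→4, 3→5, 8→4, 16→2, 4→5, 9→4, 2→6.
So the longest decreasing subsequence has length 6, e.g. 24, 16, 15, 6, 3, 2.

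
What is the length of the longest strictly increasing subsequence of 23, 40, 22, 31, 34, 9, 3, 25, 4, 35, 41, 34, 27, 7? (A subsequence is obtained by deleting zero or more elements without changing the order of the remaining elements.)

Let dp[i] be the longest increasing subsequence ending at position i. Then dp = [1, 2, 1, 2, 3, 1, 1, 2, 2, 4, 5, 3, 3, 3].
The maximum is 5; one witness is 23, 31, 34, 35, 41 at positions 1,4,5,10,11.

5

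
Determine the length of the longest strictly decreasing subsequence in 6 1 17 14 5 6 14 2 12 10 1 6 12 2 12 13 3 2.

Let dp[i] be the longest decreasing subsequence ending at position i. Then dp = [1, 2, 1, 2, 3, 3, 2, 4, 3, 4, 5, 5, 3, 6, 3, 3, 6, 7].
The maximum is 7; one witness is 17, 14, 12, 10, 6, 3, 2 at positions 3,4,9,10,12,17,18.

7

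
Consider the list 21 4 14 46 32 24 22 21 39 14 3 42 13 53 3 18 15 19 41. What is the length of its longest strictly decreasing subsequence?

8

Scanning left to right, the best length ending at each element is: 21→1, 4→2, 14→2, 46→1, 32→2, 24→3, 22→4, 21→5, 39→2, 14→6, 3→7, 42→2, 13→7, 53→1, 3→8, 18→6, 15→7, 19→6, 41→3.
So the longest decreasing subsequence has length 8, e.g. 46, 32, 24, 22, 21, 14, 13, 3.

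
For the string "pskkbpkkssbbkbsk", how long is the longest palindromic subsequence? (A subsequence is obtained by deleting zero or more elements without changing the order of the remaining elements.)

8

One longest palindromic subsequence is kbkbbkbk (positions 3,5,7,11,12,13,14,16); it reads the same forward and backward, and the interval DP gives dp[1][16] = 8.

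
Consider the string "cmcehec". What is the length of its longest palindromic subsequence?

5

One longest palindromic subsequence is cehec (positions 1,4,5,6,7); it reads the same forward and backward, and the interval DP gives dp[1][7] = 5.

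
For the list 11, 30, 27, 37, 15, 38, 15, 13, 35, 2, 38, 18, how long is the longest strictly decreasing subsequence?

Scanning left to right, the best length ending at each element is: 11→1, 30→1, 27→2, 37→1, 15→3, 38→1, 15→3, 13→4, 35→2, 2→5, 38→1, 18→3.
So the longest decreasing subsequence has length 5, e.g. 30, 27, 15, 13, 2.

5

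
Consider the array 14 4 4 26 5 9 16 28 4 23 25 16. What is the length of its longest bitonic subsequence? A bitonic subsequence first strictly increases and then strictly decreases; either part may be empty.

7

Let inc[i] be the LIS ending at i and dec[i] the longest strictly decreasing subsequence starting at i. inc = [1, 1, 1, 2, 2, 3, 4, 5, 1, 5, 6, 4], dec = [3, 1, 1, 3, 2, 2, 2, 3, 1, 2, 2, 1].
max_i inc[i]+dec[i]−1 = 7, with one witness 4, 5, 9, 16, 28, 25, 16.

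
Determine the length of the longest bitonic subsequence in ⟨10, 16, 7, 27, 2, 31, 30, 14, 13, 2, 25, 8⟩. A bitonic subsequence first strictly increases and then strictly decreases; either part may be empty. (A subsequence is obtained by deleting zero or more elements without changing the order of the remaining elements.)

One longest bitonic subsequence is 10, 16, 27, 31, 30, 14, 13, 8 (positions 1,2,4,6,7,8,9,12): it rises to 31 then falls. Length 8 is optimal.

8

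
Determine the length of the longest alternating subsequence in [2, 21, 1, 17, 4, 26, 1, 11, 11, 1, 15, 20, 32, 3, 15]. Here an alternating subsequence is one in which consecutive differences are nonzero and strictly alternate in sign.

A longest alternating subsequence is 2, 21, 1, 17, 4, 26, 1, 11, 1, 15, 3, 15 (positions 1,2,3,4,5,6,7,8,10,11,14,15); its 11 consecutive differences strictly alternate in sign, and length 12 is optimal.

12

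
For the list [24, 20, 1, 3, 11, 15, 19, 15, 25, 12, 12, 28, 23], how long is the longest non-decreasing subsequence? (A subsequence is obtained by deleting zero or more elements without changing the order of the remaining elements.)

7

One longest non-decreasing subsequence is 1, 3, 11, 15, 19, 25, 28 (positions 3,4,5,6,7,9,12), of length 7; no longer one exists.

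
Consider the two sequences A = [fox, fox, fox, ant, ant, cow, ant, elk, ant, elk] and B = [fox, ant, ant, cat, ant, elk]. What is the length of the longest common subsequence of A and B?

5

A longest common subsequence is fox, ant, ant, ant, elk (length 5); the LCS DP confirms no longer common subsequence exists.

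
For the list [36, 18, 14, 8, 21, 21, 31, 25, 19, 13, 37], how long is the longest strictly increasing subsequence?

4

One longest increasing subsequence is 18, 21, 31, 37 (positions 2,5,7,11), of length 4; no longer one exists.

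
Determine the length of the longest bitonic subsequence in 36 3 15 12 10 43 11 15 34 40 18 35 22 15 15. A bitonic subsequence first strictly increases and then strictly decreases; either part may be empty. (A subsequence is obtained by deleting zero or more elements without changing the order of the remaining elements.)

9

Let inc[i] be the LIS ending at i and dec[i] the longest strictly decreasing subsequence starting at i. inc = [1, 1, 2, 2, 2, 3, 3, 4, 5, 6, 5, 6, 6, 4, 4], dec = [4, 1, 3, 2, 1, 5, 1, 1, 3, 4, 2, 3, 2, 1, 1].
max_i inc[i]+dec[i]−1 = 9, with one witness 3, 10, 11, 15, 34, 40, 35, 22, 15.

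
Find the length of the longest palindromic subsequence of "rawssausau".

One longest palindromic subsequence is asusa (positions 2,4,7,8,9); it reads the same forward and backward, and the interval DP gives dp[1][10] = 5.

5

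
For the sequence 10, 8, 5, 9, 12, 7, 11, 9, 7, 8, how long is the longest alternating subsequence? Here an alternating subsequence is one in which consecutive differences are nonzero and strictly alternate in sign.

A longest alternating subsequence is 10, 8, 9, 7, 11, 7, 8 (positions 1,2,4,6,7,9,10); its 6 consecutive differences strictly alternate in sign, and length 7 is optimal.

7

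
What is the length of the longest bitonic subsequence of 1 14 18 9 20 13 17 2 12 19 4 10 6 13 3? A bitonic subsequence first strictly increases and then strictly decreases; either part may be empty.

9

One longest bitonic subsequence is 1, 14, 18, 20, 17, 12, 10, 6, 3 (positions 1,2,3,5,7,9,12,13,15): it rises to 20 then falls. Length 9 is optimal.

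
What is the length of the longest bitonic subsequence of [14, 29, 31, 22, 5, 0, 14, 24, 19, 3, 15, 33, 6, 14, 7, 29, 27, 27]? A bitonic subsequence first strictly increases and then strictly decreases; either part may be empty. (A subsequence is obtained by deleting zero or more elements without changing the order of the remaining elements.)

Let inc[i] be the LIS ending at i and dec[i] the longest strictly decreasing subsequence starting at i. inc = [1, 2, 3, 2, 1, 1, 2, 3, 3, 2, 3, 4, 3, 4, 4, 5, 5, 5], dec = [3, 6, 6, 5, 2, 1, 2, 5, 4, 1, 3, 3, 1, 2, 1, 2, 1, 1].
max_i inc[i]+dec[i]−1 = 8, with one witness 14, 29, 31, 24, 19, 15, 14, 7.

8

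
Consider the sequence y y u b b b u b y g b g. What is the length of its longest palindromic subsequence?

7

One longest palindromic subsequence is yubbbuy (positions 2,3,4,5,6,7,9); it reads the same forward and backward, and the interval DP gives dp[1][12] = 7.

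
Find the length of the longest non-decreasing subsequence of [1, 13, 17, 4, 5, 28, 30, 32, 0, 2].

6

One longest non-decreasing subsequence is 1, 13, 17, 28, 30, 32 (positions 1,2,3,6,7,8), of length 6; no longer one exists.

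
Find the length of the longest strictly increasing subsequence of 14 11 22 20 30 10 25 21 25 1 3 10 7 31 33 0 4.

Let dp[i] be the longest increasing subsequence ending at position i. Then dp = [1, 1, 2, 2, 3, 1, 3, 3, 4, 1, 2, 3, 3, 5, 6, 1, 3].
The maximum is 6; one witness is 14, 20, 21, 25, 31, 33 at positions 1,4,8,9,14,15.

6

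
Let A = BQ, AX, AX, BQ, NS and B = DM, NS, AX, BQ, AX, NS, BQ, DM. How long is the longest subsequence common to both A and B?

Backtracking the LCS table gives one alignment: BQ (A1,B4) → AX (A2,B5) → BQ (A4,B7).
So the longest common subsequence has length 3.

3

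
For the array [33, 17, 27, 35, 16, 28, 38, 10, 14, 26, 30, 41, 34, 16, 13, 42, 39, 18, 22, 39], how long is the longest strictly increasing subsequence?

6

Scanning left to right, the best length ending at each element is: 33→1, 17→1, 27→2, 35→3, 16→1, 28→3, 38→4, 10→1, 14→2, 26→3, 30→4, 41→5, 34→5, 16→3, 13→2, 42→6, 39→6, 18→4, 22→5, 39→6.
So the longest increasing subsequence has length 6, e.g. 17, 27, 35, 38, 41, 42.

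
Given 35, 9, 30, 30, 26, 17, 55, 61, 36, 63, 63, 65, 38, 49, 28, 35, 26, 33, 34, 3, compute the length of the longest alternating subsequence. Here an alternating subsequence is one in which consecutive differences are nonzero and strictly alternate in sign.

14

Track the best alternating length ending on an up-step vs a down-step at each position: up/down = 1/1, 1/2, 3/2, 3/2, 3/4, 3/4, 5/1, 5/1, 5/6, 7/1, 7/1, 7/1, 7/8, 9/8, 5/10, 11/10, 5/12, 13/12, 13/12, 1/14.
The maximum over both is 14; one such subsequence is 35, 9, 30, 26, 55, 36, 63, 38, 49, 28, 35, 26, 33, 3.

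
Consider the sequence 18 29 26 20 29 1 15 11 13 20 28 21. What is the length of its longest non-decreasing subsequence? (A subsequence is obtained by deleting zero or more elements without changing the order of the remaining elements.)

One longest non-decreasing subsequence is 1, 11, 13, 20, 28 (positions 6,8,9,10,11), of length 5; no longer one exists.

5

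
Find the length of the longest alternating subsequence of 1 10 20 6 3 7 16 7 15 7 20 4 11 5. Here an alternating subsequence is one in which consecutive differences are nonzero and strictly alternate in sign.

Track the best alternating length ending on an up-step vs a down-step at each position: up/down = 1/1, 2/1, 2/1, 2/3, 2/3, 4/3, 4/3, 4/5, 6/5, 4/7, 8/1, 4/9, 10/9, 10/11.
The maximum over both is 11; one such subsequence is 1, 10, 6, 16, 7, 15, 7, 20, 4, 11, 5.

11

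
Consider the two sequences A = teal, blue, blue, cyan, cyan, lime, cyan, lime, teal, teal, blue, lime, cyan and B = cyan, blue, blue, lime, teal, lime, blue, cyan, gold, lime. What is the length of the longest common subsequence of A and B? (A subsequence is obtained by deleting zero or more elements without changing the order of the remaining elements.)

6

A longest common subsequence is blue, blue, lime, lime, blue, lime (length 6); the LCS DP confirms no longer common subsequence exists.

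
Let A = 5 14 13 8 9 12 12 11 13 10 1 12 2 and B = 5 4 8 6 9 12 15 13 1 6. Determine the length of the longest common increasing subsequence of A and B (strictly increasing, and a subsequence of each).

A longest common strictly increasing subsequence is 5, 8, 9, 12, 13 (length 5); it appears in order in both A and B, and no longer such subsequence exists.

5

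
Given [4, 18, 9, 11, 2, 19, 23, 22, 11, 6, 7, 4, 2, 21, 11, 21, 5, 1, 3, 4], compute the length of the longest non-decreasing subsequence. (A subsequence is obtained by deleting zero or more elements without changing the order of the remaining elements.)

6

One longest non-decreasing subsequence is 4, 9, 11, 19, 21, 21 (positions 1,3,4,6,14,16), of length 6; no longer one exists.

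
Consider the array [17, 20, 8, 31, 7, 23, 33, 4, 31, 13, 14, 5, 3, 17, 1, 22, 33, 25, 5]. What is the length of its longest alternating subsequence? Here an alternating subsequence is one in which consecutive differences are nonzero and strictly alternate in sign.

15

A longest alternating subsequence is 17, 20, 8, 31, 7, 23, 4, 31, 13, 14, 5, 17, 1, 33, 25 (positions 1,2,3,4,5,6,8,9,10,11,12,14,15,17,18); its 14 consecutive differences strictly alternate in sign, and length 15 is optimal.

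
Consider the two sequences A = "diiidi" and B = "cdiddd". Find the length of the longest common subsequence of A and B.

Backtracking the LCS table gives one alignment: d (A1,B2) → i (A2,B3) → d (A5,B6).
So the longest common subsequence has length 3.

3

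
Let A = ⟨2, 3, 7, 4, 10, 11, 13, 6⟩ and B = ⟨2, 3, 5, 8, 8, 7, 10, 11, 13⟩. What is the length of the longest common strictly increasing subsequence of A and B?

6

A longest common strictly increasing subsequence is 2, 3, 7, 10, 11, 13 (length 6); it appears in order in both A and B, and no longer such subsequence exists.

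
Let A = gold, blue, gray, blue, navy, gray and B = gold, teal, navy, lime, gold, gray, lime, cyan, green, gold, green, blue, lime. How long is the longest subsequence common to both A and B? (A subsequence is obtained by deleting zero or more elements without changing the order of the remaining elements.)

A longest common subsequence is gold, gray, blue (length 3); the LCS DP confirms no longer common subsequence exists.

3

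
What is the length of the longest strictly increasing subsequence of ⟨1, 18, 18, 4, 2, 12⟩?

3

Scanning left to right, the best length ending at each element is: 1→1, 18→2, 18→2, 4→2, 2→2, 12→3.
So the longest increasing subsequence has length 3, e.g. 1, 4, 12.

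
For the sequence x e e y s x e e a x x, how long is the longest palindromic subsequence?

One longest palindromic subsequence is xeexeex (positions 1,2,3,6,7,8,11); it reads the same forward and backward, and the interval DP gives dp[1][11] = 7.

7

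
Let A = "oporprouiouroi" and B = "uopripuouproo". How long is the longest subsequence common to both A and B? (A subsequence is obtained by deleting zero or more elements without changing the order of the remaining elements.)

9

A longest common subsequence is oprpuouro (length 9); the LCS DP confirms no longer common subsequence exists.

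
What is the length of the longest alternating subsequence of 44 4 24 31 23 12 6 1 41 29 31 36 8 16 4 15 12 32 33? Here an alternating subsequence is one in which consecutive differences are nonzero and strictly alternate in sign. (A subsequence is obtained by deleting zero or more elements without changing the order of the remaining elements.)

13

Track the best alternating length ending on an up-step vs a down-step at each position: up/down = 1/1, 1/2, 3/2, 3/2, 3/4, 3/4, 3/4, 1/4, 5/2, 5/6, 7/6, 7/6, 5/8, 9/8, 5/10, 11/10, 11/12, 13/8, 13/8.
The maximum over both is 13; one such subsequence is 44, 4, 24, 23, 41, 29, 31, 8, 16, 4, 15, 12, 32.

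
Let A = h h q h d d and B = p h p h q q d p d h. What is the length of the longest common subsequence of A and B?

5

Backtracking the LCS table gives one alignment: h (A1,B2) → h (A2,B4) → q (A3,B6) → d (A5,B7) → d (A6,B9).
So the longest common subsequence has length 5.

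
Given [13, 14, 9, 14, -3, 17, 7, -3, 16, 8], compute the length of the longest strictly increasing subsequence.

Let dp[i] be the longest increasing subsequence ending at position i. Then dp = [1, 2, 1, 2, 1, 3, 2, 1, 3, 3].
The maximum is 3; one witness is 13, 14, 17 at positions 1,2,6.

3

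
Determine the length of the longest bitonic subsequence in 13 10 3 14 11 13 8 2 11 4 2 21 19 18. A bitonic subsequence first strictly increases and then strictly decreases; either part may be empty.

6

One longest bitonic subsequence is 13, 14, 13, 11, 4, 2 (positions 1,4,6,9,10,11): it rises to 14 then falls. Length 6 is optimal.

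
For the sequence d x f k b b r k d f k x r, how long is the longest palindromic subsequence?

One longest palindromic subsequence is xfkbbkfx (positions 2,3,4,5,6,8,10,12); it reads the same forward and backward, and the interval DP gives dp[1][13] = 8.

8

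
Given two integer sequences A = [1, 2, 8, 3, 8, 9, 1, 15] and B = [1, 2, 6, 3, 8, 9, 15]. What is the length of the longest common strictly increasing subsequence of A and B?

For each value that appears in both, track the longest common increasing run ending there.
The best achievable length is 6; one witness is 1, 2, 3, 8, 9, 15 (A-positions 1,2,4,5,6,8, B-positions 1,2,4,5,6,7).

6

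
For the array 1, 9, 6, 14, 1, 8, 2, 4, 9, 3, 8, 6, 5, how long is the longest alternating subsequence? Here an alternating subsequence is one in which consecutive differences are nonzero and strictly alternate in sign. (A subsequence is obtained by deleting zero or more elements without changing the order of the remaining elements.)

Track the best alternating length ending on an up-step vs a down-step at each position: up/down = 1/1, 2/1, 2/3, 4/1, 1/5, 6/5, 6/7, 8/7, 8/5, 8/9, 10/9, 10/11, 10/11.
The maximum over both is 11; one such subsequence is 1, 9, 6, 14, 1, 8, 2, 4, 3, 8, 6.

11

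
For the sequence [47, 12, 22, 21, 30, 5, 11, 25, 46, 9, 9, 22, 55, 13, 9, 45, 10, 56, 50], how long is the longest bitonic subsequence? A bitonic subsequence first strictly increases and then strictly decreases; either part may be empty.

Let inc[i] be the LIS ending at i and dec[i] the longest strictly decreasing subsequence starting at i. inc = [1, 1, 2, 2, 3, 1, 2, 3, 4, 2, 2, 3, 5, 3, 2, 4, 3, 6, 5], dec = [6, 3, 4, 3, 5, 1, 2, 4, 4, 1, 1, 3, 3, 2, 1, 2, 1, 2, 1].
max_i inc[i]+dec[i]−1 = 7, with one witness 12, 22, 30, 25, 22, 13, 10.

7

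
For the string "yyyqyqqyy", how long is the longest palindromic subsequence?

One longest palindromic subsequence is yyqqqyy (positions 1,2,4,6,7,8,9); it reads the same forward and backward, and the interval DP gives dp[1][9] = 7.

7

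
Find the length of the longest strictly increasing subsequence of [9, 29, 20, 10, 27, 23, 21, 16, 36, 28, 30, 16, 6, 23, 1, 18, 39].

One longest increasing subsequence is 9, 20, 27, 28, 30, 39 (positions 1,3,5,10,11,17), of length 6; no longer one exists.

6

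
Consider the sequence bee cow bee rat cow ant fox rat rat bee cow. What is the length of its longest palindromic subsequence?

Using dp[i][j] = 2 + dp[i+1][j−1] if the ends match, else max(dp[i+1][j], dp[i][j−1]):
dp[1][11] = 7. A witness is cow bee rat rat rat bee cow at positions 2,3,4,8,9,10,11.

7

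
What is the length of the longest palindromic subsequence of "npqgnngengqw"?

Using dp[i][j] = 2 + dp[i+1][j−1] if the ends match, else max(dp[i+1][j], dp[i][j−1]):
dp[1][12] = 7. A witness is qgnengq at positions 3,4,5,8,9,10,11.

7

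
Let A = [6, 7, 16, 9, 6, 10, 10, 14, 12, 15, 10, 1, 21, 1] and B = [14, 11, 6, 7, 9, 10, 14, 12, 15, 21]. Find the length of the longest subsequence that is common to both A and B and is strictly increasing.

For each value that appears in both, track the longest common increasing run ending there.
The best achievable length is 7; one witness is 6, 7, 9, 10, 14, 15, 21 (A-positions 1,2,4,6,8,10,13, B-positions 3,4,5,6,7,9,10).

7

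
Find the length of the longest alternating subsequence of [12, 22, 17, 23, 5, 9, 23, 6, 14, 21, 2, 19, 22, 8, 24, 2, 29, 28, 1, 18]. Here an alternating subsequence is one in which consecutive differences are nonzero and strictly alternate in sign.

A longest alternating subsequence is 12, 22, 17, 23, 5, 9, 6, 14, 2, 19, 8, 24, 2, 29, 1, 18 (positions 1,2,3,4,5,6,8,9,11,12,14,15,16,17,19,20); its 15 consecutive differences strictly alternate in sign, and length 16 is optimal.

16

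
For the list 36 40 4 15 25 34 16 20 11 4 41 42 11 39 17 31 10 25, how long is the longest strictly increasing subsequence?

6

One longest increasing subsequence is 4, 15, 25, 34, 41, 42 (positions 3,4,5,6,11,12), of length 6; no longer one exists.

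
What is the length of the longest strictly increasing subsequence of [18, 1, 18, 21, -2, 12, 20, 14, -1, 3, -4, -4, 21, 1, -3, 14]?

4

One longest increasing subsequence is 1, 18, 20, 21 (positions 2,3,7,13), of length 4; no longer one exists.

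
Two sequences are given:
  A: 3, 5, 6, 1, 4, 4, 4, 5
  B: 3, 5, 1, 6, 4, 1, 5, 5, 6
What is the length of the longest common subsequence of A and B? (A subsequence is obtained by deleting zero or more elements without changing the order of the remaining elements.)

5

A longest common subsequence is 3, 5, 6, 1, 5 (length 5); the LCS DP confirms no longer common subsequence exists.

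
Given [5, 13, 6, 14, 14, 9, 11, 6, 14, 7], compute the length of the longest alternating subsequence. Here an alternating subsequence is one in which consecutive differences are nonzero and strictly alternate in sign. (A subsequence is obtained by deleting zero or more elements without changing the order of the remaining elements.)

9

Track the best alternating length ending on an up-step vs a down-step at each position: up/down = 1/1, 2/1, 2/3, 4/1, 4/1, 4/5, 6/5, 2/7, 8/1, 8/9.
The maximum over both is 9; one such subsequence is 5, 13, 6, 14, 9, 11, 6, 14, 7.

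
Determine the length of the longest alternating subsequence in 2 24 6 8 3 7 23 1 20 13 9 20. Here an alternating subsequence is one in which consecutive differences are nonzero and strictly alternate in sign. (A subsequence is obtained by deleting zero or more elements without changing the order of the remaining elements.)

Track the best alternating length ending on an up-step vs a down-step at each position: up/down = 1/1, 2/1, 2/3, 4/3, 2/5, 6/5, 6/3, 1/7, 8/7, 8/9, 8/9, 10/7.
The maximum over both is 10; one such subsequence is 2, 24, 6, 8, 3, 7, 1, 20, 13, 20.

10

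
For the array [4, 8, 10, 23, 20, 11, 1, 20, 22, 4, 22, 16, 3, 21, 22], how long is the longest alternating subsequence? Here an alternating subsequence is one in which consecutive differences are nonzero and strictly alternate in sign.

Track the best alternating length ending on an up-step vs a down-step at each position: up/down = 1/1, 2/1, 2/1, 2/1, 2/3, 2/3, 1/3, 4/3, 4/3, 4/5, 6/3, 6/7, 4/7, 8/7, 8/3.
The maximum over both is 8; one such subsequence is 4, 23, 11, 20, 4, 22, 16, 21.

8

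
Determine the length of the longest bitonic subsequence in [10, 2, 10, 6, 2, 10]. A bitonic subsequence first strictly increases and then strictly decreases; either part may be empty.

4

One longest bitonic subsequence is 2, 10, 6, 2 (positions 2,3,4,5): it rises to 10 then falls. Length 4 is optimal.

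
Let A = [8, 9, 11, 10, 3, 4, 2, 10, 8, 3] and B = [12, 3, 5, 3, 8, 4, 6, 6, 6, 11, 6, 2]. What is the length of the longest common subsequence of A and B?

Backtracking the LCS table gives one alignment: 8 (A1,B5) → 11 (A3,B10) → 2 (A7,B12).
So the longest common subsequence has length 3.

3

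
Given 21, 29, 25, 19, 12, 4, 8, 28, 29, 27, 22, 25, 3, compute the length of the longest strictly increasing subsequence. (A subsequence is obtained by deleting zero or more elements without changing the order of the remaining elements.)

Let dp[i] be the longest increasing subsequence ending at position i. Then dp = [1, 2, 2, 1, 1, 1, 2, 3, 4, 3, 3, 4, 1].
The maximum is 4; one witness is 21, 25, 28, 29 at positions 1,3,8,9.

4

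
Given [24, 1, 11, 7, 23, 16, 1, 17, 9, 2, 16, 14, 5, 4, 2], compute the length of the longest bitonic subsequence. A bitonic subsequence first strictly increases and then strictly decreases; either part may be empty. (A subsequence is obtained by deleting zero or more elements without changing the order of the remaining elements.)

9

Let inc[i] be the LIS ending at i and dec[i] the longest strictly decreasing subsequence starting at i. inc = [1, 1, 2, 2, 3, 3, 1, 4, 3, 2, 4, 4, 3, 3, 2], dec = [8, 1, 5, 4, 7, 5, 1, 6, 4, 1, 5, 4, 3, 2, 1].
max_i inc[i]+dec[i]−1 = 9, with one witness 1, 11, 23, 17, 16, 14, 5, 4, 2.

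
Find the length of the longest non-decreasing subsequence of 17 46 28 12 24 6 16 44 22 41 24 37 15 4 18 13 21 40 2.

Scanning left to right, the best length ending at each element is: 17→1, 46→2, 28→2, 12→1, 24→2, 6→1, 16→2, 44→3, 22→3, 41→4, 24→4, 37→5, 15→2, 4→1, 18→3, 13→2, 21→4, 40→6, 2→1.
So the longest non-decreasing subsequence has length 6, e.g. 12, 16, 22, 24, 37, 40.

6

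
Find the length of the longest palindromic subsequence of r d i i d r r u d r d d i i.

One longest palindromic subsequence is iiddrddii (positions 3,4,5,9,10,11,12,13,14); it reads the same forward and backward, and the interval DP gives dp[1][14] = 9.

9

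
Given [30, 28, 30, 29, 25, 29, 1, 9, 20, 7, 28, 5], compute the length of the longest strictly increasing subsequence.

Let dp[i] be the longest increasing subsequence ending at position i. Then dp = [1, 1, 2, 2, 1, 2, 1, 2, 3, 2, 4, 2].
The maximum is 4; one witness is 1, 9, 20, 28 at positions 7,8,9,11.

4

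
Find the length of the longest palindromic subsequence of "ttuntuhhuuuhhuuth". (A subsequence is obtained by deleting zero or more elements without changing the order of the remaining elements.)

13

Using dp[i][j] = 2 + dp[i+1][j−1] if the ends match, else max(dp[i+1][j], dp[i][j−1]):
dp[1][17] = 13. A witness is tuuhhuuuhhuut at positions 2,3,6,7,8,9,10,11,12,13,14,15,16.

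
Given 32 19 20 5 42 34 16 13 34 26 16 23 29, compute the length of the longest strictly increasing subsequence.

Let dp[i] be the longest increasing subsequence ending at position i. Then dp = [1, 1, 2, 1, 3, 3, 2, 2, 3, 3, 3, 4, 5].
The maximum is 5; one witness is 5, 13, 16, 23, 29 at positions 4,8,11,12,13.

5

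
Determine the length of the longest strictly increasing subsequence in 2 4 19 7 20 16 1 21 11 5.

5

Let dp[i] be the longest increasing subsequence ending at position i. Then dp = [1, 2, 3, 3, 4, 4, 1, 5, 4, 3].
The maximum is 5; one witness is 2, 4, 19, 20, 21 at positions 1,2,3,5,8.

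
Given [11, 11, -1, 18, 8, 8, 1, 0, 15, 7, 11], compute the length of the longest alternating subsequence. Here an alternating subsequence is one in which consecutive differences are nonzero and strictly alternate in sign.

7

Track the best alternating length ending on an up-step vs a down-step at each position: up/down = 1/1, 1/1, 1/2, 3/1, 3/4, 3/4, 3/4, 3/4, 5/4, 5/6, 7/6.
The maximum over both is 7; one such subsequence is 11, -1, 18, 8, 15, 7, 11.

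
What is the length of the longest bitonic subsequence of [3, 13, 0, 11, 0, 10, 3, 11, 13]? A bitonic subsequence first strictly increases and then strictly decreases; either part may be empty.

5

One longest bitonic subsequence is 3, 13, 11, 10, 3 (positions 1,2,4,6,7): it rises to 13 then falls. Length 5 is optimal.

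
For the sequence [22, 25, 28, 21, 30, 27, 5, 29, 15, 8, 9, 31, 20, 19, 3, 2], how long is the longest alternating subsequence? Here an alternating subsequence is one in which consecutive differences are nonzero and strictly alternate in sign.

A longest alternating subsequence is 22, 25, 21, 30, 27, 29, 15, 31, 20 (positions 1,2,4,5,6,8,9,12,13); its 8 consecutive differences strictly alternate in sign, and length 9 is optimal.

9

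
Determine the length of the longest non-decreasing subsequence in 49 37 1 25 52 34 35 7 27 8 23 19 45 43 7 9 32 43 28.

6

Let dp[i] be the longest non-decreasing subsequence ending at position i. Then dp = [1, 1, 1, 2, 3, 3, 4, 2, 3, 3, 4, 4, 5, 5, 3, 4, 5, 6, 5].
The maximum is 6; one witness is 1, 25, 34, 35, 43, 43 at positions 3,4,6,7,14,18.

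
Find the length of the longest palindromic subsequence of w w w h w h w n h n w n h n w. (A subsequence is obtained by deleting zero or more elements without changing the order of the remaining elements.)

One longest palindromic subsequence is wnhnwnhnw (positions 1,8,9,10,11,12,13,14,15); it reads the same forward and backward, and the interval DP gives dp[1][15] = 9.

9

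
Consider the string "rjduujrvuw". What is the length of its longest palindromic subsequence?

6

Using dp[i][j] = 2 + dp[i+1][j−1] if the ends match, else max(dp[i+1][j], dp[i][j−1]):
dp[1][10] = 6. A witness is rjuujr at positions 1,2,4,5,6,7.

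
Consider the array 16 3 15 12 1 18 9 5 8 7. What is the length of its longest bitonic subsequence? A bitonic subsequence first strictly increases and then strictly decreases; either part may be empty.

6

One longest bitonic subsequence is 16, 15, 12, 9, 8, 7 (positions 1,3,4,7,9,10): it rises to 16 then falls. Length 6 is optimal.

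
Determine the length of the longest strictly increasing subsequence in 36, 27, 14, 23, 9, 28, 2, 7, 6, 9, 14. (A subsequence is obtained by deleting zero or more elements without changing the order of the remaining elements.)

Scanning left to right, the best length ending at each element is: 36→1, 27→1, 14→1, 23→2, 9→1, 28→3, 2→1, 7→2, 6→2, 9→3, 14→4.
So the longest increasing subsequence has length 4, e.g. 2, 7, 9, 14.

4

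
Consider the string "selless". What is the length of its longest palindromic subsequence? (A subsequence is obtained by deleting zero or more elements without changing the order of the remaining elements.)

Using dp[i][j] = 2 + dp[i+1][j−1] if the ends match, else max(dp[i+1][j], dp[i][j−1]):
dp[1][7] = 6. A witness is selles at positions 1,2,3,4,5,7.

6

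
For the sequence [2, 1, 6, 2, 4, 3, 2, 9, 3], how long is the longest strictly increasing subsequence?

4

Let dp[i] be the longest increasing subsequence ending at position i. Then dp = [1, 1, 2, 2, 3, 3, 2, 4, 3].
The maximum is 4; one witness is 1, 2, 4, 9 at positions 2,4,5,8.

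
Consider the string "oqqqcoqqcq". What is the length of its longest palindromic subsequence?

7

Using dp[i][j] = 2 + dp[i+1][j−1] if the ends match, else max(dp[i+1][j], dp[i][j−1]):
dp[1][10] = 7. A witness is qqqoqqq at positions 2,3,4,6,7,8,10.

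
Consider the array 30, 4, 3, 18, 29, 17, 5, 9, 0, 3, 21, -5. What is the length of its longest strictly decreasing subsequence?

Scanning left to right, the best length ending at each element is: 30→1, 4→2, 3→3, 18→2, 29→2, 17→3, 5→4, 9→4, 0→5, 3→5, 21→3, -5→6.
So the longest decreasing subsequence has length 6, e.g. 30, 18, 17, 5, 0, -5.

6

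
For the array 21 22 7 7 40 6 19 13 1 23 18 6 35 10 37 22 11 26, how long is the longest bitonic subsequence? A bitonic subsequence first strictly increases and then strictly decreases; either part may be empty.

Let inc[i] be the LIS ending at i and dec[i] the longest strictly decreasing subsequence starting at i. inc = [1, 2, 1, 1, 3, 1, 2, 2, 1, 3, 3, 2, 4, 3, 5, 4, 4, 5], dec = [4, 4, 3, 3, 4, 2, 3, 2, 1, 3, 2, 1, 3, 1, 3, 2, 1, 1].
max_i inc[i]+dec[i]−1 = 7, with one witness 21, 22, 23, 35, 37, 22, 11.

7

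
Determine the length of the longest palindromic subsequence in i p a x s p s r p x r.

Using dp[i][j] = 2 + dp[i+1][j−1] if the ends match, else max(dp[i+1][j], dp[i][j−1]):
dp[1][11] = 5. A witness is xprpx at positions 4,6,8,9,10.

5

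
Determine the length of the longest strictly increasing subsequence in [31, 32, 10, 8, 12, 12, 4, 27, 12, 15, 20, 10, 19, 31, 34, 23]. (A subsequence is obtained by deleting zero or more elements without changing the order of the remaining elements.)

Scanning left to right, the best length ending at each element is: 31→1, 32→2, 10→1, 8→1, 12→2, 12→2, 4→1, 27→3, 12→2, 15→3, 20→4, 10→2, 19→4, 31→5, 34→6, 23→5.
So the longest increasing subsequence has length 6, e.g. 10, 12, 15, 20, 31, 34.

6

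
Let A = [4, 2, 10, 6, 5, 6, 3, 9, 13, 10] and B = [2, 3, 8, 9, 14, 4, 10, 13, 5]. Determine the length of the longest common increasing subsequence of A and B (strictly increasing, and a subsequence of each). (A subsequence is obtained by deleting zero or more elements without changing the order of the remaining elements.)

4

A longest common strictly increasing subsequence is 2, 3, 9, 10 (length 4); it appears in order in both A and B, and no longer such subsequence exists.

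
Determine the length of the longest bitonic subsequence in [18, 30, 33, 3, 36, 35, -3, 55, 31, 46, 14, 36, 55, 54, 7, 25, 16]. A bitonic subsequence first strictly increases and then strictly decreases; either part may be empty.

9

One longest bitonic subsequence is 18, 30, 33, 36, 55, 46, 36, 25, 16 (positions 1,2,3,5,8,10,12,16,17): it rises to 55 then falls. Length 9 is optimal.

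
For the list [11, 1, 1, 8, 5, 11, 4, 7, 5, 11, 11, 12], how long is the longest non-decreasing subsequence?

One longest non-decreasing subsequence is 1, 1, 8, 11, 11, 11, 12 (positions 2,3,4,6,10,11,12), of length 7; no longer one exists.

7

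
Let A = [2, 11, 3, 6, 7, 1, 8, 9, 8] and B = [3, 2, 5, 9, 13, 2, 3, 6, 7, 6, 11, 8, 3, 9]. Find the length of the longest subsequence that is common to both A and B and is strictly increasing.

6

For each value that appears in both, track the longest common increasing run ending there.
The best achievable length is 6; one witness is 2, 3, 6, 7, 8, 9 (A-positions 1,3,4,5,7,8, B-positions 2,7,8,9,12,14).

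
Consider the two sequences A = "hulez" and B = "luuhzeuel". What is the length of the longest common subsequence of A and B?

Backtracking the LCS table gives one alignment: h (A1,B4) → u (A2,B7) → l (A3,B9).
So the longest common subsequence has length 3.

3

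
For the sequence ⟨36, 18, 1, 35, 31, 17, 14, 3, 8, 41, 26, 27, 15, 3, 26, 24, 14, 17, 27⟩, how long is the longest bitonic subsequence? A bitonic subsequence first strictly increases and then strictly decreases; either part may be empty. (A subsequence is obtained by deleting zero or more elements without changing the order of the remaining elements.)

8

Let inc[i] be the LIS ending at i and dec[i] the longest strictly decreasing subsequence starting at i. inc = [1, 1, 1, 2, 2, 2, 2, 2, 3, 4, 4, 5, 4, 2, 5, 5, 4, 5, 6], dec = [7, 5, 1, 6, 5, 4, 3, 1, 2, 5, 3, 4, 2, 1, 3, 2, 1, 1, 1].
max_i inc[i]+dec[i]−1 = 8, with one witness 1, 3, 8, 41, 27, 26, 24, 17.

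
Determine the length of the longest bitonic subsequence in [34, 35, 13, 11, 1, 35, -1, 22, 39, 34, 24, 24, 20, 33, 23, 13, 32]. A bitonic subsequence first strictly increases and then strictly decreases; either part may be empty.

7

One longest bitonic subsequence is 34, 35, 39, 34, 33, 23, 13 (positions 1,2,9,10,14,15,16): it rises to 39 then falls. Length 7 is optimal.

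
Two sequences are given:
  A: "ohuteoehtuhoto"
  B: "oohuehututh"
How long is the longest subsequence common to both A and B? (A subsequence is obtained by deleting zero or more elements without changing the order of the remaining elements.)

A longest common subsequence is ohuehtuh (length 8); the LCS DP confirms no longer common subsequence exists.

8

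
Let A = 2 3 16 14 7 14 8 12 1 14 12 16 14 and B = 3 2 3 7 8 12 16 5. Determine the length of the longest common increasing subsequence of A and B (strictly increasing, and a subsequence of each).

For each value that appears in both, track the longest common increasing run ending there.
The best achievable length is 6; one witness is 2, 3, 7, 8, 12, 16 (A-positions 1,2,5,7,8,12, B-positions 2,3,4,5,6,7).

6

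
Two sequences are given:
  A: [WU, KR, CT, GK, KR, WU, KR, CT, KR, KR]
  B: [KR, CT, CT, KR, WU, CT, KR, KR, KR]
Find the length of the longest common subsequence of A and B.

7

A longest common subsequence is KR, CT, KR, WU, KR, KR, KR (length 7); the LCS DP confirms no longer common subsequence exists.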